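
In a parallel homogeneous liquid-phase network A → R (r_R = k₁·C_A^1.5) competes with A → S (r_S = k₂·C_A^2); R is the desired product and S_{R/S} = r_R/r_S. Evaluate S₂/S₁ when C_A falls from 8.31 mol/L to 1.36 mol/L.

2.47

S_{R/S} = (k₁/k₂)·C_A^-0.5, so S₂/S₁ = (C_{A,2}/C_{A,1})^-0.5.
= (1.36/8.31)^(-0.5) = (0.1637)^(-0.5) = 2.47.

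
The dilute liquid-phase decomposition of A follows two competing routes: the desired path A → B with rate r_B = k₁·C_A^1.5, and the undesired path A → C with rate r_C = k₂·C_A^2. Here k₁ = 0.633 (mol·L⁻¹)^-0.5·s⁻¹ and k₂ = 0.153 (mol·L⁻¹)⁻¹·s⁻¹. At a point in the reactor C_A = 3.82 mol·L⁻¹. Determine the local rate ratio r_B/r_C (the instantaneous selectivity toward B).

2.12

S_{B/C} = r_B/r_C = (k₁·C_A^1.5)/(k₂·C_A^2) = (k₁/k₂)·C_A^-0.5.
= (0.633×3.820^1.5) / (0.153×3.820^2) = 4.726/2.233 = 2.12.
The undesired path is higher order in A, so low C_A (CSTR or dilute feed) favours B.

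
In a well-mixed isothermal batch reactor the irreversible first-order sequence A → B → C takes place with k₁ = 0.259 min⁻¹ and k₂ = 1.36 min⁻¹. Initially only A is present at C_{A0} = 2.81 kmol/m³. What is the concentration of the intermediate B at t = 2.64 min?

0.315 kmol/m³

For first-order series with pure A initially, C_B(t) = k₁C_{A0}/(k₂−k₁)·(e^(−k₁t) − e^(−k₂t)).
e^(−k₁t) = e^(−0.259×2.64) = e^(−0.6838) = 0.5047; e^(−k₂t) = e^(−3.590) = 0.02759.
C_B = 0.259×2.81/(1.36−0.259) × (0.5047−0.02759) = 0.6610×0.4771 = 0.3154 kmol/m³.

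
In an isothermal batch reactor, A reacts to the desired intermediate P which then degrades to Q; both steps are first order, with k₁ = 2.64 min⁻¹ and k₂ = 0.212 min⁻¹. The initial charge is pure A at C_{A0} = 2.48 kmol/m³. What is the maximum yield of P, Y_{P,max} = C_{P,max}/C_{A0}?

0.802

Evaluating C_P at t_opt = ln(k₂/k₁)/(k₂−k₁) gives C_{P,max}/C_{A0} = (k₁/k₂)^[k₂/(k₂−k₁)].
= (2.64/0.212)^(0.212/(0.212−2.64)) = (12.45)^(-0.08731) = 0.8024.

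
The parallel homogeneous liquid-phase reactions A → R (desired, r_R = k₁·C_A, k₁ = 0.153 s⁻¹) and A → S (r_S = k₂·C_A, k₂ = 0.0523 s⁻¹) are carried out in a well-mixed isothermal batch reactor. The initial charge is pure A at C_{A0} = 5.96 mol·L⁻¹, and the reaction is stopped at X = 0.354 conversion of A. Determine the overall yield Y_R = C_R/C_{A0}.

0.264

C_A = C_{A0}(1−X) = 3.850 mol·L⁻¹.
Both paths are first order in A, so the instantaneous fraction to R is constant: dC_R/d(−C_A) = k₁/(k₁+k₂) = 0.7453.
C_R = 0.7453·(C_{A0}−C_A) = 0.7453×2.110 = 1.57 mol·L⁻¹.
Y_R = C_R/C_{A0} = 1.572/5.96 = 0.264.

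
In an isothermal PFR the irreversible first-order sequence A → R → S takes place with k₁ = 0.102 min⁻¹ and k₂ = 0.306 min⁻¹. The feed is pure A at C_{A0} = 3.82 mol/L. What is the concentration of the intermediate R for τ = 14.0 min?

0.432 mol/L

The intermediate concentration in a first-order A→B→C sequence is C_R = k₁C_{A0}(e^(−k₁τ) − e^(−k₂τ))/(k₂−k₁).
e^(−k₁τ) = e^(−0.102×14.0) = e^(−1.428) = 0.2398; e^(−k₂τ) = e^(−4.284) = 0.01379.
C_R = 0.102×3.82/(0.306−0.102) × (0.2398−0.01379) = 1.910×0.2260 = 0.4317 mol/L.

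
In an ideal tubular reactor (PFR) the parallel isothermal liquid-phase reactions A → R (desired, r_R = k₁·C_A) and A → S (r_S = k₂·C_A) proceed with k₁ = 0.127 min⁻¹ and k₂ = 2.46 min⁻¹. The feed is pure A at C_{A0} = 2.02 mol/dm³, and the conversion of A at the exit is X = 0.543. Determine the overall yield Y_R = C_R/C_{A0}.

0.0267

C_A = C_{A0}(1−X) = 0.9231 mol/dm³.
Both paths are first order in A, so the instantaneous fraction to R is constant: dC_R/d(−C_A) = k₁/(k₁+k₂) = 0.04909.
C_R = 0.04909·(C_{A0}−C_A) = 0.04909×1.097 = 0.0538 mol/dm³.
Y_R = C_R/C_{A0} = 0.05385/2.02 = 0.0267.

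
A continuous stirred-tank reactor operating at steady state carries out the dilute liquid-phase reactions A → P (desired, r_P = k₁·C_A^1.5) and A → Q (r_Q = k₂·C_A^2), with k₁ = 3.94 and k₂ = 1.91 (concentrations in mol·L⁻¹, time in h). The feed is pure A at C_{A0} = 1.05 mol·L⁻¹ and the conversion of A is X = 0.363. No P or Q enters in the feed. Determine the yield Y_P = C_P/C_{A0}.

0.260

Exit C_A = C_{A0}(1−X) = 1.05×0.637 = 0.6689 mol·L⁻¹.
A CSTR operates uniformly at the exit composition, giving r_P = 2.155 and r_Q = 0.8545 (each k·C_A^n at C_A = 0.6689).
Fraction of consumed A going to P: r_P/(r_P+r_Q) = 0.7161.
C_P = 0.7161·C_{A0}·X = 0.7161×1.05×0.363 = 0.273 mol·L⁻¹; Y_P = C_P/C_{A0} = 0.260.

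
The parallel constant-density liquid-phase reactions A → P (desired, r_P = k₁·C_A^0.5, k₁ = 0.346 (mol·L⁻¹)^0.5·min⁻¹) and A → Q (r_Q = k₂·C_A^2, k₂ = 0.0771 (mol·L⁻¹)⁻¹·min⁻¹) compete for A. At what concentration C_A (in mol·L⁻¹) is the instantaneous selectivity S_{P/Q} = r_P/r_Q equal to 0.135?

S_{P/Q} = (k₁/k₂)·C_A^-1.5 ⇒ C_A = (S·k₂/k₁)^(1/(-1.5)).
= (0.135×0.0771/0.346)^(-0.6667) = (0.03008)^(-0.6667) = 10.3 mol·L⁻¹.

10.3 mol·L⁻¹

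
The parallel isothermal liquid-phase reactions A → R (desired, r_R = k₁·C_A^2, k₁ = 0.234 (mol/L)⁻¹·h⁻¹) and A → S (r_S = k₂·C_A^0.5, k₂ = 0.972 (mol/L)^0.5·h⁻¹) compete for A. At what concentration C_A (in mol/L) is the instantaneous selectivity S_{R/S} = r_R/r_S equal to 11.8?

S_{R/S} = (k₁/k₂)·C_A^1.5 ⇒ C_A = (S·k₂/k₁)^(1/1.5).
= (11.8×0.972/0.234)^(0.6667) = (49.02)^(0.6667) = 13.4 mol/L.

13.4 mol/L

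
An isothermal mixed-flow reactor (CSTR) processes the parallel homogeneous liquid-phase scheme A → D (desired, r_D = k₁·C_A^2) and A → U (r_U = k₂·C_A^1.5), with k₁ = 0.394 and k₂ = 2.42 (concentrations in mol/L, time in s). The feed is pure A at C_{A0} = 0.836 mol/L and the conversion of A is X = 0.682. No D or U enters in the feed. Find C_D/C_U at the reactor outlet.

Exit C_A = C_{A0}(1−X) = 0.836×0.318 = 0.2658 mol/L.
Rates in a CSTR are evaluated at the outlet concentration: r_D = 0.394×0.2658^2 = 0.02785, r_U = 2.42×0.2658^1.5 = 0.3317.
Overall selectivity = C_D/C_U = r_Dτ/(r_Uτ) = r_D/r_U = 0.0839.

0.0839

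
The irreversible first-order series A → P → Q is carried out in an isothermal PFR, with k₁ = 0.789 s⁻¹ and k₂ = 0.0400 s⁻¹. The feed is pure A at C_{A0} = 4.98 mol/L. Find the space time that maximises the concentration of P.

For first-order series the maximum of C_P occurs at τ_opt = ln(k₂/k₁)/(k₂−k₁).
= ln(0.0400/0.789)/(0.0400−0.789) = ln(0.05070)/-0.7490 = -2.982/-0.7490 = 3.98 s.

3.98 s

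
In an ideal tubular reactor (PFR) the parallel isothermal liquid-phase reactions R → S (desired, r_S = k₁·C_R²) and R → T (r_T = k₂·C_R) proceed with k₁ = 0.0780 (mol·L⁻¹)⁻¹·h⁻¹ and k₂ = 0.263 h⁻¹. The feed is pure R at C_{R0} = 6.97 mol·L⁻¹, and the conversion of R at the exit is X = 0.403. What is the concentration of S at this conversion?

C_R = C_{R0}(1−X) = 4.161 mol·L⁻¹.
Along a PFR/batch, dC_T/dC_R = −r_T/(r_S+r_T) = −k₂/(k₂+k₁·C_R).
Integrating from C_{R0} to C_R: C_T = (0.263/0.0780)·ln[(0.263+0.0780·6.97)/(0.263+0.0780·4.16)] = 3.372·ln(0.8067/0.5876) = 1.069 mol·L⁻¹.
Then C_S = (C_{R0}−C_R) − C_T = 2.809 − 1.069 = 1.740 mol·L⁻¹.

1.74 mol·L⁻¹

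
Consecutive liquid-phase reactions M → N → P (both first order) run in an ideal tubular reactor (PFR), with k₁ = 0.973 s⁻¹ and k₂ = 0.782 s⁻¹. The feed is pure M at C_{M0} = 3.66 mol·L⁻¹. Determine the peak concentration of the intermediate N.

1.50 mol·L⁻¹

For a first-order series the maximum intermediate yield is C_{N,max}/C_{M0} = (k₁/k₂)^[k₂/(k₂−k₁)].
= (0.973/0.782)^(0.782/(0.782−0.973)) = (1.244)^(-4.094) = 0.4087.
C_{N,max} = 0.4087×3.66 = 1.50 mol·L⁻¹.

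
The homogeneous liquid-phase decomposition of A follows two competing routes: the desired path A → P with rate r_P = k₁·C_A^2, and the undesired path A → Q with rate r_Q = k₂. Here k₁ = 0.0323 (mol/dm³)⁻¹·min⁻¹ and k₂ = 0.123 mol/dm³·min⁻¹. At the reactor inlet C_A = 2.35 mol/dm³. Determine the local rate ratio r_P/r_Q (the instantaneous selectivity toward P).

1.45

S_{P/Q} = r_P/r_Q = (k₁·C_A^2)/(k₂) = (k₁/k₂)·C_A^2.
= (0.0323×2.350^2) / (0.123) = 0.1784/0.1230 = 1.45.
Since the desired path is higher order in A, keeping C_A high (PFR or concentrated feed) favours P.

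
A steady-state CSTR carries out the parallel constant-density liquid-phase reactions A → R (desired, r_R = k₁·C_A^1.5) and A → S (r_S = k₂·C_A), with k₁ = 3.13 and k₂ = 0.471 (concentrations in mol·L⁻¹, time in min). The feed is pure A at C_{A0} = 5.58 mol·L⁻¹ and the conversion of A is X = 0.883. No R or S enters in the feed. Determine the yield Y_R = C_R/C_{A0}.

0.744

Exit C_A = C_{A0}(1−X) = 5.58×0.117 = 0.6529 mol·L⁻¹.
A CSTR operates uniformly at the exit composition, giving r_R = 1.651 and r_S = 0.3075 (each k·C_A^n at C_A = 0.6529).
Fraction of consumed A going to R: r_R/(r_R+r_S) = 0.8430.
C_R = 0.8430·C_{A0}·X = 0.8430×5.58×0.883 = 4.15 mol·L⁻¹; Y_R = C_R/C_{A0} = 0.744.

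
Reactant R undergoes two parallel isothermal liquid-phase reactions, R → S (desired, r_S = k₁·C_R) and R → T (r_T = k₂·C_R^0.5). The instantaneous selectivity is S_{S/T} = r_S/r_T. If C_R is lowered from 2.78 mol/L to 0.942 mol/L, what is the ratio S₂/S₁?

0.582

S_{S/T} = (k₁/k₂)·C_R^0.5, so S₂/S₁ = (C_{R,2}/C_{R,1})^0.5.
= (0.942/2.78)^0.5 = (0.3388)^0.5 = 0.582.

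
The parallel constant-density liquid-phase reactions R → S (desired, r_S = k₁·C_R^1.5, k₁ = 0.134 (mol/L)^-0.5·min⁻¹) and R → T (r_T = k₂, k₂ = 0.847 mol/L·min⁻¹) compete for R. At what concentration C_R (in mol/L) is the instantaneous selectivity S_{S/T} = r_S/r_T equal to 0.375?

1.78 mol/L

S_{S/T} = (k₁/k₂)·C_R^1.5 ⇒ C_R = (S·k₂/k₁)^(1/1.5).
= (0.375×0.847/0.134)^(0.6667) = (2.370)^(0.6667) = 1.78 mol/L.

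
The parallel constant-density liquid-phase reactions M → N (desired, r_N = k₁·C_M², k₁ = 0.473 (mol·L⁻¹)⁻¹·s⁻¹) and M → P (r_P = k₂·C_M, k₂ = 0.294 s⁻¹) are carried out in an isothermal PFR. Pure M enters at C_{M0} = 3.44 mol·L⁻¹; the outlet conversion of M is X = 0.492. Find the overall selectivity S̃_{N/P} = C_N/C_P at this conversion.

4.05

C_M = C_{M0}(1−X) = 1.748 mol·L⁻¹.
Along a PFR/batch, dC_P/dC_M = −r_P/(r_N+r_P) = −k₂/(k₂+k₁·C_M).
Integrating from C_{M0} to C_M: C_P = (0.294/0.473)·ln[(0.294+0.473·3.44)/(0.294+0.473·1.75)] = 0.6216·ln(1.921/1.121) = 0.3351 mol·L⁻¹.
Then C_N = (C_{M0}−C_M) − C_P = 1.692 − 0.3351 = 1.357 mol·L⁻¹.
S̃_{N/P} = C_N/C_P = 1.357/0.3351 = 4.05.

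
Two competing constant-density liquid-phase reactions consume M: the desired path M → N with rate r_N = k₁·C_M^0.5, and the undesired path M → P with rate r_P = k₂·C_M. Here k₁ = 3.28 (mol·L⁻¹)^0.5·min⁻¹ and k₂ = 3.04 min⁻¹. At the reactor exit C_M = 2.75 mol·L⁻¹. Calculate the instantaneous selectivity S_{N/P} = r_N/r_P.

0.651

S_{N/P} = r_N/r_P = (k₁·C_M^0.5)/(k₂·C_M) = (k₁/k₂)·C_M^-0.5.
= (3.28×2.750^0.5) / (3.04×2.750) = 5.439/8.360 = 0.651.
The undesired path is higher order in M, so low C_M (CSTR or dilute feed) favours N.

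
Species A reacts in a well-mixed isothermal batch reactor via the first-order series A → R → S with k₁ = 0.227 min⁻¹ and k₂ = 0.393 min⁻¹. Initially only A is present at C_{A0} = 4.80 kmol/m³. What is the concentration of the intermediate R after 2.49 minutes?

1.26 kmol/m³

The intermediate concentration in a first-order A→B→C sequence is C_R = k₁C_{A0}(e^(−k₁t) − e^(−k₂t))/(k₂−k₁).
e^(−k₁t) = e^(−0.227×2.49) = e^(−0.5652) = 0.5682; e^(−k₂t) = e^(−0.9786) = 0.3758.
C_R = 0.227×4.80/(0.393−0.227) × (0.5682−0.3758) = 6.564×0.1924 = 1.263 kmol/m³.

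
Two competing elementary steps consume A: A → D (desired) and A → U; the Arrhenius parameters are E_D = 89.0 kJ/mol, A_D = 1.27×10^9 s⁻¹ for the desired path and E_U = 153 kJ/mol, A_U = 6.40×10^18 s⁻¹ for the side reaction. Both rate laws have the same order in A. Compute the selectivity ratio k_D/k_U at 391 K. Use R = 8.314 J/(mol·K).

With equal orders, S_{D/U} = k_D/k_U = (A_D/A_U)·exp[(E_U−E_D)/(RT)].
(E_U−E_D)/(RT) = (153−89.0)×10³/(8.314×391) = 64000/3251 = 19.69.
k_D/k_U = (1.27×10^9/6.40×10^18)·exp(19.69) = 1.984×10^-10 × 3.550×10^8 = 0.0704.

0.0704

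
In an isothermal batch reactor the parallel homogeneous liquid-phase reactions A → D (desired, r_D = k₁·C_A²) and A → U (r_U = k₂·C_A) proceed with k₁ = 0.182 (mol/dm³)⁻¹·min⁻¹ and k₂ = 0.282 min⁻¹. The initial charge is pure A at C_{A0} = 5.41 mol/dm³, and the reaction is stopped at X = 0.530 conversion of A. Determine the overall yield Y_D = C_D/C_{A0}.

C_A = C_{A0}(1−X) = 2.543 mol/dm³.
Along a PFR/batch, dC_U/dC_A = −r_U/(r_D+r_U) = −k₂/(k₂+k₁·C_A).
Integrating from C_{A0} to C_A: C_U = (0.282/0.182)·ln[(0.282+0.182·5.41)/(0.282+0.182·2.54)] = 1.549·ln(1.267/0.7448) = 0.8228 mol/dm³.
Then C_D = (C_{A0}−C_A) − C_U = 2.867 − 0.8228 = 2.044 mol/dm³.
Y_D = C_D/C_{A0} = 2.044/5.41 = 0.378.

0.378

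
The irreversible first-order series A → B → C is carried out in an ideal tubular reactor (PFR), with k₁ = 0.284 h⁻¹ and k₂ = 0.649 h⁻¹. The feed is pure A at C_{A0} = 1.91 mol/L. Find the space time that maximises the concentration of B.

The intermediate peaks when r₁ = r₂, i.e. k₁e^(−k₁τ) = k₂e^(−k₂τ), giving τ_opt = ln(k₂/k₁)/(k₂−k₁).
= ln(0.649/0.284)/(0.649−0.284) = ln(2.285)/0.3650 = 0.8265/0.3650 = 2.26 h.

2.26 h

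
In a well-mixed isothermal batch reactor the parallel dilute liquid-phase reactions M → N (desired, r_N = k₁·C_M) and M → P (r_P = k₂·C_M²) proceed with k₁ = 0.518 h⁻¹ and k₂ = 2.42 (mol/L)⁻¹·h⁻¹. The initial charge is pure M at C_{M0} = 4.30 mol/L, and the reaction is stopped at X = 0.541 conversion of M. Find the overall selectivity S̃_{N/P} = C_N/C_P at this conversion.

C_M = C_{M0}(1−X) = 1.974 mol/L.
Along a PFR/batch, dC_N/dC_M = −r_N/(r_N+r_P) = −k₁/(k₁+k₂·C_M).
Integrating from C_{M0} to C_M: C_N = (0.518/2.42)·ln[(0.518+2.42·4.30)/(0.518+2.42·1.97)] = 0.2140·ln(10.92/5.294) = 0.1550 mol/L.
C_P = (C_{M0}−C_M)−C_N = 2.171 mol/L; S̃_{N/P} = 0.1550/2.171 = 0.0714.

0.0714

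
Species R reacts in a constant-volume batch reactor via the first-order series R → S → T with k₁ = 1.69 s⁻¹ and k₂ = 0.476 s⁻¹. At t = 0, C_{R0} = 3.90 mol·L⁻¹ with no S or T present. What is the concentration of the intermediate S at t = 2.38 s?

1.65 mol·L⁻¹

The intermediate concentration in a first-order A→B→C sequence is C_S = k₁C_{R0}(e^(−k₁t) − e^(−k₂t))/(k₂−k₁).
e^(−k₁t) = e^(−1.69×2.38) = e^(−4.022) = 0.01791; e^(−k₂t) = e^(−1.133) = 0.3221.
C_S = 1.69×3.90/(0.476−1.69) × (0.01791−0.3221) = (-5.429)×(-0.3042) = 1.652 mol·L⁻¹.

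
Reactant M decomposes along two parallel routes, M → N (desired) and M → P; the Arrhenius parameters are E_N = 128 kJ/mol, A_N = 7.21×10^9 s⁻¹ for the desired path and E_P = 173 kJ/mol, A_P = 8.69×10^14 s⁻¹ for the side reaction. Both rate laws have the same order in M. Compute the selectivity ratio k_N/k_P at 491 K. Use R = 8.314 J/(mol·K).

Since both paths have the same order in M, the concentration cancels and S_{N/P} = k_N/k_P = (A_N/A_P)·exp[(E_P−E_N)/(RT)].
(E_P−E_N)/(RT) = (173−128)×10³/(8.314×491) = 45000/4082 = 11.02.
k_N/k_P = (7.21×10^9/8.69×10^14)·exp(11.02) = 8.297×10^-6 × 61300 = 0.509.
Since E_N < E_P, lowering the temperature improves selectivity toward N.

0.509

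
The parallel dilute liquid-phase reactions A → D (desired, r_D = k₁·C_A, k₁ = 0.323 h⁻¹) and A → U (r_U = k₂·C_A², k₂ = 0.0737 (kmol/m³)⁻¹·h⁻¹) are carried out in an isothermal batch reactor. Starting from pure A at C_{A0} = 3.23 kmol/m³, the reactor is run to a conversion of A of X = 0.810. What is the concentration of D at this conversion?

1.85 kmol/m³

C_A = C_{A0}(1−X) = 0.6137 kmol/m³.
Along a PFR/batch, dC_D/dC_A = −r_D/(r_D+r_U) = −k₁/(k₁+k₂·C_A).
Integrating from C_{A0} to C_A: C_D = (0.323/0.0737)·ln[(0.323+0.0737·3.23)/(0.323+0.0737·0.614)] = 4.383·ln(0.5611/0.3682) = 1.846 kmol/m³.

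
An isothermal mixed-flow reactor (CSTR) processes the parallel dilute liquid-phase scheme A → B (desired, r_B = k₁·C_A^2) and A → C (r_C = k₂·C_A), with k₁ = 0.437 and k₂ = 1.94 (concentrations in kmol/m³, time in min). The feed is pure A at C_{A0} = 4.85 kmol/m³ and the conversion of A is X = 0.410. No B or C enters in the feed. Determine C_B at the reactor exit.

0.779 kmol/m³

Exit C_A = C_{A0}(1−X) = 4.85×0.590 = 2.862 kmol/m³.
Rates in a CSTR are evaluated at the outlet concentration: r_B = 0.437×2.862^2 = 3.578, r_C = 1.94×2.862 = 5.551.
Fraction of consumed A going to B: r_B/(r_B+r_C) = 0.3919.
C_B = 0.3919·C_{A0}·X = 0.3919×4.85×0.410 = 0.779 kmol/m³.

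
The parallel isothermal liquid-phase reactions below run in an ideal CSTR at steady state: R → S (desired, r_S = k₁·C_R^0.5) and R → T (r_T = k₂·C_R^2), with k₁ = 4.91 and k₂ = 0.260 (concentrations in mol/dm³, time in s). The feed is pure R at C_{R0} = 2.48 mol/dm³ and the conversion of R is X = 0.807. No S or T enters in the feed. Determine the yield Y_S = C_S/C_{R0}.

Exit C_R = C_{R0}(1−X) = 2.48×0.193 = 0.4786 mol/dm³.
Rates in a CSTR are evaluated at the outlet concentration: r_S = 4.91×0.4786^0.5 = 3.397, r_T = 0.260×0.4786^2 = 0.05957.
Fraction of consumed R going to S: r_S/(r_S+r_T) = 0.9828.
C_S = 0.9828·C_{R0}·X = 0.9828×2.48×0.807 = 1.97 mol/dm³; Y_S = C_S/C_{R0} = 0.793.

0.793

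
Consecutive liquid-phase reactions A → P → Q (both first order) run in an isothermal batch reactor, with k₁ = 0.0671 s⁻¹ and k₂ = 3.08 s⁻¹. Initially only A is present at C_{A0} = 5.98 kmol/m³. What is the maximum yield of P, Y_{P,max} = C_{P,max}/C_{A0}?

0.0200

For a first-order series the maximum intermediate yield is C_{P,max}/C_{A0} = (k₁/k₂)^[k₂/(k₂−k₁)].
= (0.0671/3.08)^(3.08/(3.08−0.0671)) = (0.02179)^(1.022) = 0.02001.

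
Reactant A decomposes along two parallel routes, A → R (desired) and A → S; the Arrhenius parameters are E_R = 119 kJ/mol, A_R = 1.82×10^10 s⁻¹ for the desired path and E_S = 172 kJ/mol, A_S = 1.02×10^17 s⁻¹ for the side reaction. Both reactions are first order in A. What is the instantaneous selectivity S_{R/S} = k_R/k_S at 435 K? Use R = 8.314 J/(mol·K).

0.413

With equal orders, S_{R/S} = k_R/k_S = (A_R/A_S)·exp[(E_S−E_R)/(RT)].
(E_S−E_R)/(RT) = (172−119)×10³/(8.314×435) = 53000/3617 = 14.65.
k_R/k_S = (1.82×10^10/1.02×10^17)·exp(14.65) = 1.784×10^-7 × 2.314×10^6 = 0.413.
Since E_R < E_S, lowering the temperature improves selectivity toward R.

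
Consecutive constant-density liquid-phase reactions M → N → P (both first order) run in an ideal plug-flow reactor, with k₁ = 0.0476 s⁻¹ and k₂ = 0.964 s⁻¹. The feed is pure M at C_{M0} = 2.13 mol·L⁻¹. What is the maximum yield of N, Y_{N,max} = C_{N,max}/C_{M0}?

0.0422

For a first-order series the maximum intermediate yield is C_{N,max}/C_{M0} = (k₁/k₂)^[k₂/(k₂−k₁)].
= (0.0476/0.964)^(0.964/(0.964−0.0476)) = (0.04938)^(1.052) = 0.04223.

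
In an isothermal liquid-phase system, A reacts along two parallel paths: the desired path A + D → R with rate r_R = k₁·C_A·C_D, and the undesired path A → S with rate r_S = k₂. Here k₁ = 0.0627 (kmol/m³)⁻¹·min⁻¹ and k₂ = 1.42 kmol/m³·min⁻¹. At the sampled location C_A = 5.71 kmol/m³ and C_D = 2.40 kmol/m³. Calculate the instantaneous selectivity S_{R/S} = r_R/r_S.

0.605

S_{R/S} = r_R/r_S = (k₁·C_A·C_D)/(k₂) = (k₁/k₂)·C_A·C_D.
= (0.0627×5.710×2.400) / (1.42) = 0.8592/1.420 = 0.605.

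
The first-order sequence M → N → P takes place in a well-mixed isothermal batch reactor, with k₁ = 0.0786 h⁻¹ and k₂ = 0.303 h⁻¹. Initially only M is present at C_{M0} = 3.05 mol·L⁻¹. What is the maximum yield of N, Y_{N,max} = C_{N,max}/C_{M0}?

0.162

At the optimum, C_{N,max}/C_{M0} = (k₁/k₂)^[k₂/(k₂−k₁)].
= (0.0786/0.303)^(0.303/(0.303−0.0786)) = (0.2594)^(1.350) = 0.1617.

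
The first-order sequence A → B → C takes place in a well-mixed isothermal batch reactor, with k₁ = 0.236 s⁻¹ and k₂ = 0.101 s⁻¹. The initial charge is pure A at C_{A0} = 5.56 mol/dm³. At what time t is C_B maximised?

For first-order series the maximum of C_B occurs at t_opt = ln(k₂/k₁)/(k₂−k₁).
= ln(0.101/0.236)/(0.101−0.236) = ln(0.4280)/-0.1350 = -0.8487/-0.1350 = 6.29 s.

6.29 s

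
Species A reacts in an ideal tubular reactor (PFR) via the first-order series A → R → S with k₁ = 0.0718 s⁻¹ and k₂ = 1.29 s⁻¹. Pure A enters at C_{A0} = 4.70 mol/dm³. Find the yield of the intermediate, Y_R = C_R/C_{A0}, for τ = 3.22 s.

For first-order series with pure A initially, C_R(τ) = k₁C_{A0}/(k₂−k₁)·(e^(−k₁τ) − e^(−k₂τ)).
e^(−k₁τ) = e^(−0.0718×3.22) = e^(−0.2312) = 0.7936; e^(−k₂τ) = e^(−4.154) = 0.01570.
C_R = 0.0718×4.70/(1.29−0.0718) × (0.7936−0.01570) = 0.2770×0.7779 = 0.2155 mol/dm³.
Y_R = C_R/C_{A0} = 0.2155/4.70 = 0.0458.

0.0458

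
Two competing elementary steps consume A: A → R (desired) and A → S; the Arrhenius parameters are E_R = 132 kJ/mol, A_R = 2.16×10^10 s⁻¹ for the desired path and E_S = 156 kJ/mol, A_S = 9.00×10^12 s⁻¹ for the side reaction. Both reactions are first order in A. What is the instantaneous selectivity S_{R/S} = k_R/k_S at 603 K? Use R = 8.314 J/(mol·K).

Since both paths have the same order in A, the concentration cancels and S_{R/S} = k_R/k_S = (A_R/A_S)·exp[(E_S−E_R)/(RT)].
(E_S−E_R)/(RT) = (156−132)×10³/(8.314×603) = 24000/5013 = 4.787.
k_R/k_S = (2.16×10^10/9.00×10^12)·exp(4.787) = 0.002400 × 120.0 = 0.288.

0.288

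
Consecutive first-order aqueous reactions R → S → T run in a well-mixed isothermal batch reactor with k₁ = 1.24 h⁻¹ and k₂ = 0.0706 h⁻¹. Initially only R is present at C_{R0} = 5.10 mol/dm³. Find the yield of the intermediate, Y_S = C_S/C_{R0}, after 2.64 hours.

0.840

For first-order series with pure R initially, C_S(t) = k₁C_{R0}/(k₂−k₁)·(e^(−k₁t) − e^(−k₂t)).
e^(−k₁t) = e^(−1.24×2.64) = e^(−3.274) = 0.03787; e^(−k₂t) = e^(−0.1864) = 0.8300.
C_S = 1.24×5.10/(0.0706−1.24) × (0.03787−0.8300) = (-5.408)×(-0.7921) = 4.284 mol/dm³.
Y_S = C_S/C_{R0} = 4.284/5.10 = 0.840.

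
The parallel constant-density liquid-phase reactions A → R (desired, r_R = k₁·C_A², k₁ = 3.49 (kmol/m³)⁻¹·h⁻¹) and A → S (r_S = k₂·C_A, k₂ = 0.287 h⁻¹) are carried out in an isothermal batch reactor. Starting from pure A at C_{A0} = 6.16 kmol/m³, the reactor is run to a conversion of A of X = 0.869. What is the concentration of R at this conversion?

C_A = C_{A0}(1−X) = 0.8070 kmol/m³.
Along a PFR/batch, dC_S/dC_A = −r_S/(r_R+r_S) = −k₂/(k₂+k₁·C_A).
Integrating from C_{A0} to C_A: C_S = (0.287/3.49)·ln[(0.287+3.49·6.16)/(0.287+3.49·0.807)] = 0.08223·ln(21.79/3.103) = 0.1603 kmol/m³.
Then C_R = (C_{A0}−C_A) − C_S = 5.353 − 0.1603 = 5.193 kmol/m³.

5.19 kmol/m³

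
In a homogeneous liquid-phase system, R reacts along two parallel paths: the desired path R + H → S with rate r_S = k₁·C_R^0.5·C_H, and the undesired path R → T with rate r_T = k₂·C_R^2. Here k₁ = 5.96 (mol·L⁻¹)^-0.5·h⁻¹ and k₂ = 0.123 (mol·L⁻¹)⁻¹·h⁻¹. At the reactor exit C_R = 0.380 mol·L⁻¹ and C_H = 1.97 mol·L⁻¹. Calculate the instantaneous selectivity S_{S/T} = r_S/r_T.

S_{S/T} = r_S/r_T = (k₁·C_R^0.5·C_H)/(k₂·C_R^2) = (k₁/k₂)·C_R^-1.5·C_H.
= (5.96×0.3800^0.5×1.970) / (0.123×0.3800^2) = 7.238/0.01776 = 408.

408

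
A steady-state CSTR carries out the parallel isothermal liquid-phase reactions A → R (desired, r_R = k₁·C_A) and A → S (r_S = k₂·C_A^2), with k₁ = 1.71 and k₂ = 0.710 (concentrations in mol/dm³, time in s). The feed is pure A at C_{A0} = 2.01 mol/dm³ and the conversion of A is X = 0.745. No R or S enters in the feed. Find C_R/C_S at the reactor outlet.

4.70

Exit C_A = C_{A0}(1−X) = 2.01×0.255 = 0.5125 mol/dm³.
In a CSTR the entire volume is at exit conditions, so r_R = 1.71×0.5125 = 0.8765 and r_S = 0.710×0.5125^2 = 0.1865.
Overall selectivity = C_R/C_S = r_Rτ/(r_Sτ) = r_R/r_S = 4.70.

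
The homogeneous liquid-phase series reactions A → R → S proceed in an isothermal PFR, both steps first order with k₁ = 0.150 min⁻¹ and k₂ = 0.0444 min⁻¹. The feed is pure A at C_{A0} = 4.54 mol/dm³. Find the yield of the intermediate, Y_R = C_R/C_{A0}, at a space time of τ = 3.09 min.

0.345

For first-order series with pure A initially, C_R(τ) = k₁C_{A0}/(k₂−k₁)·(e^(−k₁τ) − e^(−k₂τ)).
e^(−k₁τ) = e^(−0.150×3.09) = e^(−0.4635) = 0.6291; e^(−k₂τ) = e^(−0.1372) = 0.8718.
C_R = 0.150×4.54/(0.0444−0.150) × (0.6291−0.8718) = (-6.449)×(-0.2427) = 1.565 mol/dm³.
Y_R = C_R/C_{A0} = 1.565/4.54 = 0.345.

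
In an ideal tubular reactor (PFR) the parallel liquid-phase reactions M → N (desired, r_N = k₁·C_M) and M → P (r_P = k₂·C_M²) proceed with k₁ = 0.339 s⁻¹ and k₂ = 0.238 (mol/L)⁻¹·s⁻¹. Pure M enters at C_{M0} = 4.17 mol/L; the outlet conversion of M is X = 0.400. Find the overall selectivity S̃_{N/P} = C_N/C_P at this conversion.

0.433

C_M = C_{M0}(1−X) = 2.502 mol/L.
Along a PFR/batch, dC_N/dC_M = −r_N/(r_N+r_P) = −k₁/(k₁+k₂·C_M).
Integrating from C_{M0} to C_M: C_N = (0.339/0.238)·ln[(0.339+0.238·4.17)/(0.339+0.238·2.50)] = 1.424·ln(1.331/0.9345) = 0.5043 mol/L.
C_P = (C_{M0}−C_M)−C_N = 1.164 mol/L; S̃_{N/P} = 0.5043/1.164 = 0.433.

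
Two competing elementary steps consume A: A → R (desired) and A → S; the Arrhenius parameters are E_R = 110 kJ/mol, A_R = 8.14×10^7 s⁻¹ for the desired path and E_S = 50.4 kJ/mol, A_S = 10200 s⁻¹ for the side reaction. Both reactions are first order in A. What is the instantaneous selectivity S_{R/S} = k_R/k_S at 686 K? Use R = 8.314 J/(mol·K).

Since both paths have the same order in A, the concentration cancels and S_{R/S} = k_R/k_S = (A_R/A_S)·exp[(E_S−E_R)/(RT)].
(E_S−E_R)/(RT) = (50.4−110)×10³/(8.314×686) = -59600/5703 = -10.45.
k_R/k_S = (8.14×10^7/10200)·exp(-10.45) = 7980 × 2.895×10^-5 = 0.231.
Since E_R > E_S, raising the temperature improves selectivity toward R.

0.231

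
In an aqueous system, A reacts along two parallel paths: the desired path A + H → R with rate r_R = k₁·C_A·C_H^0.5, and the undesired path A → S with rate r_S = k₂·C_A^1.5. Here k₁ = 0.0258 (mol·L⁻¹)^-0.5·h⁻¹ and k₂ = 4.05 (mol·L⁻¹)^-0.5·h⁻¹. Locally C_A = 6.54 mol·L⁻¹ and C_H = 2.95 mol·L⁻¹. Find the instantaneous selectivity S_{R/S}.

S_{R/S} = r_R/r_S = (k₁·C_A·C_H^0.5)/(k₂·C_A^1.5) = (k₁/k₂)·C_A^-0.5·C_H^0.5.
= (0.0258×6.540×2.950^0.5) / (4.05×6.540^1.5) = 0.2898/67.74 = 0.00428.
The undesired path is higher order in A, so low C_A (CSTR or dilute feed) favours R.

0.00428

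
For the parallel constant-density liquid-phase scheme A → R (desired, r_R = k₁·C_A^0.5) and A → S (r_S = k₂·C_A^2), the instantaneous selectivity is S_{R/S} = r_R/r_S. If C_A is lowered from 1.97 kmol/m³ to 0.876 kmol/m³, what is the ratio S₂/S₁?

S_{R/S} = (k₁/k₂)·C_A^-1.5, so S₂/S₁ = (C_{A,2}/C_{A,1})^-1.5.
= (0.876/1.97)^(-1.5) = (0.4447)^(-1.5) = 3.37.
Selectivity toward R rises as C_A falls — low-concentration operation is favoured.

3.37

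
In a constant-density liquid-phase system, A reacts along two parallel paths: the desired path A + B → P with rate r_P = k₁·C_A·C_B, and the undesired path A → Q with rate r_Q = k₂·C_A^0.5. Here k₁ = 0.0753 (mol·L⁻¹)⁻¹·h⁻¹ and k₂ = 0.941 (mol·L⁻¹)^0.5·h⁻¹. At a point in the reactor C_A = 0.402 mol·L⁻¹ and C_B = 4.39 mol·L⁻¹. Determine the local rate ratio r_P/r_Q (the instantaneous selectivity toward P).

0.223

S_{P/Q} = r_P/r_Q = (k₁·C_A·C_B)/(k₂·C_A^0.5) = (k₁/k₂)·C_A^0.5·C_B.
= (0.0753×0.4020×4.390) / (0.941×0.4020^0.5) = 0.1329/0.5966 = 0.223.
Since the desired path is higher order in A, keeping C_A high (PFR or concentrated feed) favours P.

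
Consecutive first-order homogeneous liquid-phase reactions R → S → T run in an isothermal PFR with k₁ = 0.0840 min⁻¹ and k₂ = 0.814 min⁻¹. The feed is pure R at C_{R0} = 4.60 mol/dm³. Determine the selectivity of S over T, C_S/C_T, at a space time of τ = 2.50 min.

Solving the coupled first-order balances gives C_S(τ) = [k₁/(k₂−k₁)]·C_{R0}·(e^(−k₁τ) − e^(−k₂τ)).
e^(−k₁τ) = e^(−0.0840×2.50) = e^(−0.2100) = 0.8106; e^(−k₂τ) = e^(−2.035) = 0.1307.
C_S = 0.0840×4.60/(0.814−0.0840) × (0.8106−0.1307) = 0.5293×0.6799 = 0.3599 mol/dm³.
C_R = C_{R0}e^(−k₁τ) = 3.729 mol/dm³, so C_T = C_{R0}−C_R−C_S = 0.5114 mol/dm³; C_S/C_T = 0.704.

0.704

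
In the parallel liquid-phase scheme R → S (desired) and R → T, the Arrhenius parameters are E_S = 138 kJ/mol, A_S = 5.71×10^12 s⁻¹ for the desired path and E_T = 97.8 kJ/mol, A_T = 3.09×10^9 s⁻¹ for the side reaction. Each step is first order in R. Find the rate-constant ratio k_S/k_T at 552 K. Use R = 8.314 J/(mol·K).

0.290

k_S/k_T = (A_S/A_T)·exp[−(E_S−E_T)/(RT)] = (A_S/A_T)·exp[(E_T−E_S)/(RT)].
(E_T−E_S)/(RT) = (97.8−138)×10³/(8.314×552) = -40200/4589 = -8.759.
k_S/k_T = (5.71×10^12/3.09×10^9)·exp(-8.759) = 1848 × 1.570×10^-4 = 0.290.
Since E_S > E_T, raising the temperature improves selectivity toward S.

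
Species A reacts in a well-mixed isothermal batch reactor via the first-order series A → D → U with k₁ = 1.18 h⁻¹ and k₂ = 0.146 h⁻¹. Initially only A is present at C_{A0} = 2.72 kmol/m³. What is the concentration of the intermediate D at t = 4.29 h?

1.64 kmol/m³

For first-order series with pure A initially, C_D(t) = k₁C_{A0}/(k₂−k₁)·(e^(−k₁t) − e^(−k₂t)).
e^(−k₁t) = e^(−1.18×4.29) = e^(−5.062) = 0.006332; e^(−k₂t) = e^(−0.6263) = 0.5345.
C_D = 1.18×2.72/(0.146−1.18) × (0.006332−0.5345) = (-3.104)×(-0.5282) = 1.640 kmol/m³.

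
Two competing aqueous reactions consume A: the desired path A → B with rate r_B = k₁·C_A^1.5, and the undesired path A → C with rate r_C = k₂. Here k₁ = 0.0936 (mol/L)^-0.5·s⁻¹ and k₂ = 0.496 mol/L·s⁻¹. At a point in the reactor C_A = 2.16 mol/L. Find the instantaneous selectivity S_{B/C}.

0.599

S_{B/C} = r_B/r_C = (k₁·C_A^1.5)/(k₂) = (k₁/k₂)·C_A^1.5.
= (0.0936×2.160^1.5) / (0.496) = 0.2971/0.4960 = 0.599.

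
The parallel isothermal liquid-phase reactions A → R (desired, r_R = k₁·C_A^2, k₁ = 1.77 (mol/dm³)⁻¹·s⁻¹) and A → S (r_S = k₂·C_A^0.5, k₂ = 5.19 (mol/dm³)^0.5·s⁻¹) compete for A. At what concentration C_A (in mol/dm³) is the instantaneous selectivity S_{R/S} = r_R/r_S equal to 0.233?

0.776 mol/dm³

S_{R/S} = (k₁/k₂)·C_A^1.5 ⇒ C_A = (S·k₂/k₁)^(1/1.5).
= (0.233×5.19/1.77)^(0.6667) = (0.6832)^(0.6667) = 0.776 mol/dm³.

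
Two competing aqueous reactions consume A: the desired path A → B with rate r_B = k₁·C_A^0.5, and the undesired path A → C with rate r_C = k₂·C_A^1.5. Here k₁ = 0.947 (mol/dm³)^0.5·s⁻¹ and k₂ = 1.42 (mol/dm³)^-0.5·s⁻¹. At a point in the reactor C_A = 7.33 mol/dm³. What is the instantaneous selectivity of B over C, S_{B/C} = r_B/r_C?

0.0910

S_{B/C} = r_B/r_C = (k₁·C_A^0.5)/(k₂·C_A^1.5) = (k₁/k₂)·C_A⁻¹.
= (0.947×7.330^0.5) / (1.42×7.330^1.5) = 2.564/28.18 = 0.0910.
The undesired path is higher order in A, so low C_A (CSTR or dilute feed) favours B.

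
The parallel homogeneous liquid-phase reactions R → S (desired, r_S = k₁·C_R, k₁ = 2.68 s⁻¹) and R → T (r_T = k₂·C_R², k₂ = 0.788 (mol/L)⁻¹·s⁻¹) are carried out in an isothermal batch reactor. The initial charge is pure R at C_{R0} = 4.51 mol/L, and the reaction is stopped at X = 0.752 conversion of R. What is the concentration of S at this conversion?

C_R = C_{R0}(1−X) = 1.118 mol/L.
Along a PFR/batch, dC_S/dC_R = −r_S/(r_S+r_T) = −k₁/(k₁+k₂·C_R).
Integrating from C_{R0} to C_R: C_S = (2.68/0.788)·ln[(2.68+0.788·4.51)/(2.68+0.788·1.12)] = 3.401·ln(6.234/3.561) = 1.904 mol/L.

1.90 mol/L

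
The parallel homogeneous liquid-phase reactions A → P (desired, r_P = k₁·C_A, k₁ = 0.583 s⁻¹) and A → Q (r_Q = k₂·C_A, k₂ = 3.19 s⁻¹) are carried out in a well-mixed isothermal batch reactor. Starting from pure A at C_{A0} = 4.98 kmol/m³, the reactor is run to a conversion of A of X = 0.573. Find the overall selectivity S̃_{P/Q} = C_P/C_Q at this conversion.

0.183

C_A = C_{A0}(1−X) = 2.126 kmol/m³.
Both paths are first order in A, so the instantaneous fraction to P is constant: dC_P/d(−C_A) = k₁/(k₁+k₂) = 0.1545.
C_P = 0.1545·(C_{A0}−C_A) = 0.1545×2.854 = 0.441 kmol/m³.
C_Q = (C_{A0}−C_A)−C_P = 2.413 kmol/m³; S̃_{P/Q} = 0.4409/2.413 = 0.183.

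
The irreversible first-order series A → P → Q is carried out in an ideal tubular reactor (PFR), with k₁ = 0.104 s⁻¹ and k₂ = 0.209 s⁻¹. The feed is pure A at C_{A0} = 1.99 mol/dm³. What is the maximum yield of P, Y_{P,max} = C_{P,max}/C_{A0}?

For a first-order series the maximum intermediate yield is C_{P,max}/C_{A0} = (k₁/k₂)^[k₂/(k₂−k₁)].
= (0.104/0.209)^(0.209/(0.209−0.104)) = (0.4976)^(1.990) = 0.2493.

0.249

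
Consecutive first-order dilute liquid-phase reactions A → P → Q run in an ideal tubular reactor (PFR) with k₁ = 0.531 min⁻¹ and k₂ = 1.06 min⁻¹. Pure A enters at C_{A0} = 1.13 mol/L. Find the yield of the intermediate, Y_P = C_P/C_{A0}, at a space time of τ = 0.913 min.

0.237

Solving the coupled first-order balances gives C_P(τ) = [k₁/(k₂−k₁)]·C_{A0}·(e^(−k₁τ) − e^(−k₂τ)).
e^(−k₁τ) = e^(−0.531×0.913) = e^(−0.4848) = 0.6158; e^(−k₂τ) = e^(−0.9678) = 0.3799.
C_P = 0.531×1.13/(1.06−0.531) × (0.6158−0.3799) = 1.134×0.2359 = 0.2676 mol/L.
Y_P = C_P/C_{A0} = 0.2676/1.13 = 0.237.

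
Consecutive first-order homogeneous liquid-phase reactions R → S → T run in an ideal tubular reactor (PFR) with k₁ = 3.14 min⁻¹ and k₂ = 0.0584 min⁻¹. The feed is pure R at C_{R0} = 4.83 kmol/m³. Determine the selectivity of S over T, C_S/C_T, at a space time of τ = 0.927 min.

Solving the coupled first-order balances gives C_S(τ) = [k₁/(k₂−k₁)]·C_{R0}·(e^(−k₁τ) − e^(−k₂τ)).
e^(−k₁τ) = e^(−3.14×0.927) = e^(−2.911) = 0.05443; e^(−k₂τ) = e^(−0.05414) = 0.9473.
C_S = 3.14×4.83/(0.0584−3.14) × (0.05443−0.9473) = (-4.922)×(-0.8929) = 4.394 kmol/m³.
C_R = C_{R0}e^(−k₁τ) = 0.2629 kmol/m³, so C_T = C_{R0}−C_R−C_S = 0.1728 kmol/m³; C_S/C_T = 25.4.

25.4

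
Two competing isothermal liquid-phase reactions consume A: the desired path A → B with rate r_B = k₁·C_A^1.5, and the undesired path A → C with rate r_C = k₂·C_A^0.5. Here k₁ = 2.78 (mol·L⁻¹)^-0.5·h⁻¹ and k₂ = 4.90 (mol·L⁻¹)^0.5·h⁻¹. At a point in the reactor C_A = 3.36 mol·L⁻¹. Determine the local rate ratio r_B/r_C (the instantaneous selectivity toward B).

S_{B/C} = r_B/r_C = (k₁·C_A^1.5)/(k₂·C_A^0.5) = (k₁/k₂)·C_A.
= (2.78×3.360^1.5) / (4.90×3.360^0.5) = 17.12/8.982 = 1.91.
Since the desired path is higher order in A, keeping C_A high (PFR or concentrated feed) favours B.

1.91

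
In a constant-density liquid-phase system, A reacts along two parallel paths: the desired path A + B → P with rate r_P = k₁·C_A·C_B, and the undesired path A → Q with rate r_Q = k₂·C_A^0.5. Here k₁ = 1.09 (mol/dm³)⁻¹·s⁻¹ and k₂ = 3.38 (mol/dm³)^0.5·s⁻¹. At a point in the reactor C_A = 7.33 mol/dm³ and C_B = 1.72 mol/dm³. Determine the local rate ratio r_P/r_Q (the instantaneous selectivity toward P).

S_{P/Q} = r_P/r_Q = (k₁·C_A·C_B)/(k₂·C_A^0.5) = (k₁/k₂)·C_A^0.5·C_B.
= (1.09×7.330×1.720) / (3.38×7.330^0.5) = 13.74/9.151 = 1.50.

1.50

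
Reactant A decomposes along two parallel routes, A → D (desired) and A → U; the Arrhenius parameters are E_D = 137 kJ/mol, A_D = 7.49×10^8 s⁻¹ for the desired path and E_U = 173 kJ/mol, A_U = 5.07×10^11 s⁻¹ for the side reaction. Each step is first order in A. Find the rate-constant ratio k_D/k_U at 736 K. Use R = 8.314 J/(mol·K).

With equal orders, S_{D/U} = k_D/k_U = (A_D/A_U)·exp[(E_U−E_D)/(RT)].
(E_U−E_D)/(RT) = (173−137)×10³/(8.314×736) = 36000/6119 = 5.883.
k_D/k_U = (7.49×10^8/5.07×10^11)·exp(5.883) = 0.001477 × 359.0 = 0.530.
Since E_D < E_U, lowering the temperature improves selectivity toward D.

0.530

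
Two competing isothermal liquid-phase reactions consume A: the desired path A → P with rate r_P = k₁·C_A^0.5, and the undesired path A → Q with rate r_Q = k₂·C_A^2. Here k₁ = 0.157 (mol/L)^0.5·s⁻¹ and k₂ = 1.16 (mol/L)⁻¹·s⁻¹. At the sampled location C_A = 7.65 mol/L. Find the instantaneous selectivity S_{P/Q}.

0.00640

S_{P/Q} = r_P/r_Q = (k₁·C_A^0.5)/(k₂·C_A^2) = (k₁/k₂)·C_A^-1.5.
= (0.157×7.650^0.5) / (1.16×7.650^2) = 0.4342/67.89 = 0.00640.
The undesired path is higher order in A, so low C_A (CSTR or dilute feed) favours P.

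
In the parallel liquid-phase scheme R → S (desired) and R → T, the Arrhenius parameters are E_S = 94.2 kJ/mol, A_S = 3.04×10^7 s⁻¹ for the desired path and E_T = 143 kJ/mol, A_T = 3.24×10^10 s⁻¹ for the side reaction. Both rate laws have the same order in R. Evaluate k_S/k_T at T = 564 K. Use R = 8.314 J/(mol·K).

31.1

Since both paths have the same order in R, the concentration cancels and S_{S/T} = k_S/k_T = (A_S/A_T)·exp[(E_T−E_S)/(RT)].
(E_T−E_S)/(RT) = (143−94.2)×10³/(8.314×564) = 48800/4689 = 10.41.
k_S/k_T = (3.04×10^7/3.24×10^10)·exp(10.41) = 9.383×10^-4 × 33095 = 31.1.
Since E_S < E_T, lowering the temperature improves selectivity toward S.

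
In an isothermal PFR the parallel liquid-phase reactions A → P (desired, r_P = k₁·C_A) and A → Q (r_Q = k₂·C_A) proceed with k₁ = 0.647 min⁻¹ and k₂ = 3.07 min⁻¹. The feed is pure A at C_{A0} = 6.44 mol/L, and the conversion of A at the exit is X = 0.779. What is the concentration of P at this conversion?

0.873 mol/L

C_A = C_{A0}(1−X) = 1.423 mol/L.
Both paths are first order in A, so the instantaneous fraction to P is constant: dC_P/d(−C_A) = k₁/(k₁+k₂) = 0.1741.
C_P = 0.1741·(C_{A0}−C_A) = 0.1741×5.017 = 0.873 mol/L.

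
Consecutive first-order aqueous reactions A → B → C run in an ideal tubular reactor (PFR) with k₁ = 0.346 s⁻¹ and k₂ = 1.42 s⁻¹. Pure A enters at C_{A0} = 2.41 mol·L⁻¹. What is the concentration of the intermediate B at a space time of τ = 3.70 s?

0.212 mol·L⁻¹

For first-order series with pure A initially, C_B(τ) = k₁C_{A0}/(k₂−k₁)·(e^(−k₁τ) − e^(−k₂τ)).
e^(−k₁τ) = e^(−0.346×3.70) = e^(−1.280) = 0.2780; e^(−k₂τ) = e^(−5.254) = 0.005227.
C_B = 0.346×2.41/(1.42−0.346) × (0.2780−0.005227) = 0.7764×0.2728 = 0.2118 mol·L⁻¹.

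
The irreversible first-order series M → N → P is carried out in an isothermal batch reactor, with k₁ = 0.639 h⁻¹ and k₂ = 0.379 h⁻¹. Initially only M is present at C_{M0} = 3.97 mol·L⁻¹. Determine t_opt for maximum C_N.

2.01 h

The intermediate peaks when r₁ = r₂, i.e. k₁e^(−k₁t) = k₂e^(−k₂t), giving t_opt = ln(k₂/k₁)/(k₂−k₁).
= ln(0.379/0.639)/(0.379−0.639) = ln(0.5931)/-0.2600 = -0.5224/-0.2600 = 2.01 h.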